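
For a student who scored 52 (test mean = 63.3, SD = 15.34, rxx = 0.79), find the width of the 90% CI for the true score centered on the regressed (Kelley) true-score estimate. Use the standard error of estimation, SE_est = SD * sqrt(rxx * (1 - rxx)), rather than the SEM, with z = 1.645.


True score estimate = 0.79*52 + 0.21*63.3 = 54.373
SE_est = SD * sqrt(rxx * (1 - rxx)) = 15.34 * sqrt(0.79 * 0.21) = 15.34 * sqrt(0.1659) = 6.248108
CI = T_est +/- z * SE_est, so width = 2 * z * SE_est = 2 * 1.645 * 6.248108
Width = 20.5563

20.5563


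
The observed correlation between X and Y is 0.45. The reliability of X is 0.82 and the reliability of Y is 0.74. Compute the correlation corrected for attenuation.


r_corrected = rxy / sqrt(rxx * ryy)
= 0.45 / sqrt(0.82 * 0.74)
= 0.45 / sqrt(0.6068)
= 0.45 / 0.778974
r_corrected = 0.5777

0.5777


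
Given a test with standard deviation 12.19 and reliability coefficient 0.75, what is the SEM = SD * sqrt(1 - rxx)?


SEM = SD * sqrt(1 - rxx)
SEM = 12.19 * sqrt(1 - 0.75)
SEM = 12.19 * sqrt(0.25) = 12.19 * 0.5
SEM = 6.095

6.095


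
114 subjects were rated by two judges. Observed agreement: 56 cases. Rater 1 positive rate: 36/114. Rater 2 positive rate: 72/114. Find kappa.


P_o = 56/114 = 0.491228
P_e = (36*72 + 78*42) / 12996 = 0.451524
kappa = (P_o - P_e) / (1 - P_e)
kappa = (0.491228 - 0.451524) / (1 - 0.451524)
kappa = 0.0724

0.0724


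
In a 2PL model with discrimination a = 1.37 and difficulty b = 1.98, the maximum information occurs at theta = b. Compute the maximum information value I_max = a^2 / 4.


For 2PL, max info at theta = b = 1.98
I_max = a^2 / 4 = 1.37^2 / 4
= 1.8769 / 4
I_max = 0.4692

0.4692


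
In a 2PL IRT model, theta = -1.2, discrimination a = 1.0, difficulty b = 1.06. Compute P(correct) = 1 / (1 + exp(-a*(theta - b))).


a*(theta - b) = 1.0 * (-1.2 - 1.06) = -2.26
exp(--2.26) = 9.5831
P = 1 / (1 + 9.5831)
P = 0.0945

0.0945


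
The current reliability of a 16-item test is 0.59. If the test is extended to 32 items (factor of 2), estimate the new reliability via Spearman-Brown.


r_new = (n * rxx) / (1 + (n-1) * rxx)
r_new = (2 * 0.59) / (1 + 1 * 0.59)
r_new = 1.18 / 1.59
r_new = 0.7421

0.7421


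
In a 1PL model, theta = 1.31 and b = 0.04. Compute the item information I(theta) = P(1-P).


P = 1/(1+exp(-(1.31-0.04))) = 0.7807
I = P*(1-P) = 0.7807 * 0.2193
I = 0.1712

0.1712


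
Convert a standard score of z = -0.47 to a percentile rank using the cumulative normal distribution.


CDF(z) = 0.5 * (1 + erf(z/sqrt(2)))
erf(-0.3323) = -0.3616
CDF = 0.3192
Percentile rank = 0.3192 * 100 = 31.92

31.92


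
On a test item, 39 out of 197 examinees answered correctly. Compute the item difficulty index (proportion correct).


Item difficulty p = number correct / total examinees
p = 39 / 197
p = 0.198

0.198


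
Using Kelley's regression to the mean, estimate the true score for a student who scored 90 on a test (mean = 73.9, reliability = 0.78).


T_est = rxx * X + (1 - rxx) * mean
T_est = 0.78 * 90 + 0.22 * 73.9
T_est = 70.2 + 16.258
T_est = 86.458

86.458


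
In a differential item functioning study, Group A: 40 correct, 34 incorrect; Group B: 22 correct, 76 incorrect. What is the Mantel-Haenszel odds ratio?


Odds_A = 40/34 = 1.1765
Odds_B = 22/76 = 0.2895
OR = Odds_A / Odds_B = 1.1765 / 0.2895
Exactly, OR = (40 * 76) / (34 * 22) = 3040 / 748
OR = 4.0642

4.0642


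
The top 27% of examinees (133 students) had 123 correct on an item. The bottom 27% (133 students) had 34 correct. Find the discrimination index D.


p_upper = 123/133 = 0.9248
p_lower = 34/133 = 0.2556
D = 0.9248 - 0.2556 = 0.6692

0.6692


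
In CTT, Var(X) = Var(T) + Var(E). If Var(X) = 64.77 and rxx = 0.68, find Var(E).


var_true = rxx * var_obs = 0.68 * 64.77 = 44.0436
var_error = var_obs - var_true
var_error = 64.77 - 44.0436
var_error = 20.7264

20.7264


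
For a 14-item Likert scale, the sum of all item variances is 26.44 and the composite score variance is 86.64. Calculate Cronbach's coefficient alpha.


alpha = (k/(k-1)) * (1 - sum(si^2)/s_total^2)
= (14/13) * (1 - 26.44/86.64)
alpha = 0.7483

0.7483


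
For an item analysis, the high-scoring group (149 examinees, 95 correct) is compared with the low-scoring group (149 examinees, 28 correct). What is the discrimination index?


p_upper = 95/149 = 0.6376
p_lower = 28/149 = 0.1879
D = 0.6376 - 0.1879 = 0.4497

0.4497


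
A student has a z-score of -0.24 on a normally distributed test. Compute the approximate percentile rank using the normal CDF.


CDF(z) = 0.5 * (1 + erf(z/sqrt(2)))
erf(-0.1697) = -0.1897
CDF = 0.4052
Percentile rank = 0.4052 * 100 = 40.52

40.52


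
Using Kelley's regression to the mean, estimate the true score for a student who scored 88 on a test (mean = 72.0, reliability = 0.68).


T_est = rxx * X + (1 - rxx) * mean
T_est = 0.68 * 88 + 0.32 * 72.0
T_est = 59.84 + 23.04
T_est = 82.88

82.88


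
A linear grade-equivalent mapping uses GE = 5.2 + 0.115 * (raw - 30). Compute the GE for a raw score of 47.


raw - median = 47 - 30 = 17
slope * diff = 0.115 * 17 = 1.955
GE = 5.2 + 1.955
GE = 7.155

7.155


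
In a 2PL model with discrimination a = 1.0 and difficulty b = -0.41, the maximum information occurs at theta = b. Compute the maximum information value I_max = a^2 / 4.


For 2PL, max info at theta = b = -0.41
I_max = a^2 / 4 = 1.0^2 / 4
= 1.0 / 4
I_max = 0.25

0.25


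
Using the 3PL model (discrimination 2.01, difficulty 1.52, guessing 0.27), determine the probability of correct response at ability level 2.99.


logit = 2.01*(2.99 - 1.52) = 2.9547
P* = 1/(1 + exp(-2.9547)) = 0.9505
P = 0.27 + (1 - 0.27) * 0.9505
P = 0.9639

0.9639


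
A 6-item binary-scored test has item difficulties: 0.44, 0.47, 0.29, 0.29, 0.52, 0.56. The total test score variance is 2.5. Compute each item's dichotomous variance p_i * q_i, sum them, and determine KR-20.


For each item, compute p_i * q_i:
  Item 1: 0.44 * 0.56 = 0.2464
  Item 2: 0.47 * 0.53 = 0.2491
  Item 3: 0.29 * 0.71 = 0.2059
  Item 4: 0.29 * 0.71 = 0.2059
  Item 5: 0.52 * 0.48 = 0.2496
  Item 6: 0.56 * 0.44 = 0.2464
Sum(p_i * q_i) = 0.2464 + 0.2491 + 0.2059 + 0.2059 + 0.2496 + 0.2464 = 1.4033
KR-20 = (k/(k-1)) * (1 - Sum(p_i*q_i) / Var_total)
= (6/5) * (1 - 1.4033/2.5)
= 1.2 * 0.4387
KR-20 = 0.5264

0.5264


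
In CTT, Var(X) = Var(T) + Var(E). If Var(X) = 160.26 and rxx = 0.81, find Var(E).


var_true = rxx * var_obs = 0.81 * 160.26 = 129.8106
var_error = var_obs - var_true
var_error = 160.26 - 129.8106
var_error = 30.4494

30.4494


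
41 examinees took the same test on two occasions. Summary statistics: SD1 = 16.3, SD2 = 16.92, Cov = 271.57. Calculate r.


r = cov(X,Y) / (SD_X * SD_Y)
r = 271.57 / (16.3 * 16.92)
r = 271.57 / 275.796
r = 0.9847

0.9847


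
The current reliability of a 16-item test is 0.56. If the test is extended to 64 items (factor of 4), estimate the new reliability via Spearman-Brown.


r_new = (n * rxx) / (1 + (n-1) * rxx)
r_new = (4 * 0.56) / (1 + 3 * 0.56)
r_new = 2.24 / 2.68
r_new = 0.8358

0.8358


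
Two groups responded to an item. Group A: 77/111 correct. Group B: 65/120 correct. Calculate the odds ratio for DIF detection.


Odds_A = 77/34 = 2.2647
Odds_B = 65/55 = 1.1818
OR = Odds_A / Odds_B = 2.2647 / 1.1818
Exactly, OR = (77 * 55) / (34 * 65) = 4235 / 2210
OR = 1.9163

1.9163


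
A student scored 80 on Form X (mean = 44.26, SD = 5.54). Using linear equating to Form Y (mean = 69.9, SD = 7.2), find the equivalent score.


slope = SD_Y / SD_X = 7.2 / 5.54 ~ 1.2996
intercept = mean_Y - slope * mean_X = 69.9 - (7.2 / 5.54) * 44.26 ~ 12.378
Y = slope * X + intercept. To avoid rounding drift from the rounded slope/intercept, evaluate the equivalent form Y = mean_Y + SD_Y * (X - mean_X) / SD_X at full precision:
Y = 69.9 + 7.2 * (80 - 44.26) / 5.54
Y = 69.9 + 7.2 * 35.74 / 5.54
Y = 69.9 + 257.328 / 5.54
Y = 69.9 + 46.4491
Y = 116.3491

116.3491


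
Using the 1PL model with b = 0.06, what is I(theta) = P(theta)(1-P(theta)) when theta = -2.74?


P = 1/(1+exp(-(-2.74-0.06))) = 0.0573
I = P*(1-P) = 0.0573 * 0.9427
I = 0.054

0.054


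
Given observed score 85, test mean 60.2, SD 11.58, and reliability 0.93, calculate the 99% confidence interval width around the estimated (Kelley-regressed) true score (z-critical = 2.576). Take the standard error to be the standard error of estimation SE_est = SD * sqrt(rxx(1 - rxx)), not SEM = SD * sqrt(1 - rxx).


True score estimate = 0.93*85 + 0.07*60.2 = 83.264
SE_est = SD * sqrt(rxx * (1 - rxx)) = 11.58 * sqrt(0.93 * 0.07) = 11.58 * sqrt(0.0651) = 2.954602
CI = T_est +/- z * SE_est, so width = 2 * z * SE_est = 2 * 2.576 * 2.954602
Width = 15.2221

15.2221


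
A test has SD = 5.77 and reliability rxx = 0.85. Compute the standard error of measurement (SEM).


SEM = SD * sqrt(1 - rxx)
SEM = 5.77 * sqrt(1 - 0.85)
SEM = 5.77 * sqrt(0.15) = 5.77 * 0.387298
SEM = 2.2347

2.2347


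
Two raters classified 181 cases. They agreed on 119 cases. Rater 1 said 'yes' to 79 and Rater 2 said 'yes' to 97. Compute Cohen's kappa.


P_o = 119/181 = 0.657459
P_e = (79*97 + 102*84) / 32761 = 0.495437
kappa = (P_o - P_e) / (1 - P_e)
kappa = (0.657459 - 0.495437) / (1 - 0.495437)
kappa = 0.3211

0.3211


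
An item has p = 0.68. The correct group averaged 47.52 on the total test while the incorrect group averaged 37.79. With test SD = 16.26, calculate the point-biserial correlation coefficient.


q = 1 - p = 0.32
rpb = ((M1 - M0) / SD) * sqrt(p * q)
rpb = ((47.52 - 37.79) / 16.26) * sqrt(0.68 * 0.32)
rpb = 0.2791

0.2791


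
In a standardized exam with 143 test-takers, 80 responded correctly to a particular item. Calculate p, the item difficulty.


Item difficulty p = number correct / total examinees
p = 80 / 143
p = 0.5594

0.5594


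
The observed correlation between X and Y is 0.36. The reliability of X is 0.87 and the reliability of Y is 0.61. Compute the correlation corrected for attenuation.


r_corrected = rxy / sqrt(rxx * ryy)
= 0.36 / sqrt(0.87 * 0.61)
= 0.36 / sqrt(0.5307)
= 0.36 / 0.728492
r_corrected = 0.4942

0.4942


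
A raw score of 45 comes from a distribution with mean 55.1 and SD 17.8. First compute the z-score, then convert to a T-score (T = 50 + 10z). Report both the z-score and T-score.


z = (X - mean) / SD = (45 - 55.1) / 17.8
z = -10.1 / 17.8
z = -0.5674
T-score = T = 50 + 10z
Carry z at full precision (z = -10.1 / 17.8) into the conversion:
T-score = 50 + 10 * (-10.1 / 17.8) = 50 + -101 / 17.8
T-score = 50 + -5.6742
T-score = 44.3258

44.3258


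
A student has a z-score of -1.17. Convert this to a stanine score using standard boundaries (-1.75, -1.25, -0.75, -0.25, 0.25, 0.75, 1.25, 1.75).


Stanine boundaries: [-1.75, -1.25, -0.75, -0.25, 0.25, 0.75, 1.25, 1.75]
z = -1.17
Check each boundary:
  z >= -1.75 -> could be stanine 2
  z >= -1.25 -> could be stanine 3
  z < -0.75
  z < -0.25
  z < 0.25
  z < 0.75
  z < 1.25
  z < 1.75
Highest qualifying boundary gives stanine = 3

3


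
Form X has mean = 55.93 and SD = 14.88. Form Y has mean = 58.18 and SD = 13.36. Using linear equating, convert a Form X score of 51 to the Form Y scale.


slope = SD_Y / SD_X = 13.36 / 14.88 ~ 0.8978
intercept = mean_Y - slope * mean_X = 58.18 - (13.36 / 14.88) * 55.93 ~ 7.9633
Y = slope * X + intercept. To avoid rounding drift from the rounded slope/intercept, evaluate the equivalent form Y = mean_Y + SD_Y * (X - mean_X) / SD_X at full precision:
Y = 58.18 + 13.36 * (51 - 55.93) / 14.88
Y = 58.18 - 13.36 * 4.93 / 14.88
Y = 58.18 - 65.8648 / 14.88
Y = 58.18 - 4.4264
Y = 53.7536

53.7536


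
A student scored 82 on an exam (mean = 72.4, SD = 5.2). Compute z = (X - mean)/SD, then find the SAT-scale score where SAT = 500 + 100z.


z = (X - mean) / SD = (82 - 72.4) / 5.2
z = 9.6 / 5.2
z = 1.8462
SAT-scale = SAT = 500 + 100z
Carry z at full precision (z = 9.6 / 5.2) into the conversion:
SAT-scale = 500 + 100 * (9.6 / 5.2) = 500 + 960 / 5.2
SAT-scale = 500 + 184.6154
SAT-scale = 684.6154

684.6154


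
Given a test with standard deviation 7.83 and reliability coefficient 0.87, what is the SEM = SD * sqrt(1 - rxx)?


SEM = SD * sqrt(1 - rxx)
SEM = 7.83 * sqrt(1 - 0.87)
SEM = 7.83 * sqrt(0.13) = 7.83 * 0.360555
SEM = 2.8231

2.8231


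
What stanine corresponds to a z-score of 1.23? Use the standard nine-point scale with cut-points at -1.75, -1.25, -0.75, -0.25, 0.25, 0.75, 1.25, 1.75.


Stanine boundaries: [-1.75, -1.25, -0.75, -0.25, 0.25, 0.75, 1.25, 1.75]
z = 1.23
Check each boundary:
  z >= -1.75 -> could be stanine 2
  z >= -1.25 -> could be stanine 3
  z >= -0.75 -> could be stanine 4
  z >= -0.25 -> could be stanine 5
  z >= 0.25 -> could be stanine 6
  z >= 0.75 -> could be stanine 7
  z < 1.25
  z < 1.75
Highest qualifying boundary gives stanine = 7

7


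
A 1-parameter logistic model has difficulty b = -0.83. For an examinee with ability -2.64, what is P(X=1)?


theta - b = -2.64 - -0.83 = -1.81
exp(-(theta - b)) = exp(1.81) = 6.1104
P = 1 / (1 + 6.1104)
P = 0.1406

0.1406


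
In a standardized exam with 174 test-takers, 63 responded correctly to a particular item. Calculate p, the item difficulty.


Item difficulty p = number correct / total examinees
p = 63 / 174
p = 0.3621

0.3621


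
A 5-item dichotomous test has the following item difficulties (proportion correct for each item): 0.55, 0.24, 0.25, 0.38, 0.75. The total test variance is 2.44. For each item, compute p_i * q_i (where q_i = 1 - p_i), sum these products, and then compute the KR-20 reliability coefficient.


For each item, compute p_i * q_i:
  Item 1: 0.55 * 0.45 = 0.2475
  Item 2: 0.24 * 0.76 = 0.1824
  Item 3: 0.25 * 0.75 = 0.1875
  Item 4: 0.38 * 0.62 = 0.2356
  Item 5: 0.75 * 0.25 = 0.1875
Sum(p_i * q_i) = 0.2475 + 0.1824 + 0.1875 + 0.2356 + 0.1875 = 1.0405
KR-20 = (k/(k-1)) * (1 - Sum(p_i*q_i) / Var_total)
= (5/4) * (1 - 1.0405/2.44)
= 1.25 * 0.5736
KR-20 = 0.717

0.717


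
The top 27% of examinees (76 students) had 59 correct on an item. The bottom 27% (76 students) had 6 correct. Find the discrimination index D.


p_upper = 59/76 = 0.7763
p_lower = 6/76 = 0.0789
D = 0.7763 - 0.0789 = 0.6974

0.6974


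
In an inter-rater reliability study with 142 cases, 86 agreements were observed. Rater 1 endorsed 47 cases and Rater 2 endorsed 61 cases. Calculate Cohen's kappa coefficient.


P_o = 86/142 = 0.605634
P_e = (47*61 + 95*81) / 20164 = 0.523805
kappa = (P_o - P_e) / (1 - P_e)
kappa = (0.605634 - 0.523805) / (1 - 0.523805)
kappa = 0.1718

0.1718


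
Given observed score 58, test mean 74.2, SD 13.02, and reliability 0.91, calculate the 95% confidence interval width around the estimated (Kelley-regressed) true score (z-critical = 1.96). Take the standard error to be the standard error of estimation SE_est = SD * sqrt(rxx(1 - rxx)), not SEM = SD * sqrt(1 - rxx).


True score estimate = 0.91*58 + 0.09*74.2 = 59.458
SE_est = SD * sqrt(rxx * (1 - rxx)) = 13.02 * sqrt(0.91 * 0.09) = 13.02 * sqrt(0.0819) = 3.726087
CI = T_est +/- z * SE_est, so width = 2 * z * SE_est = 2 * 1.96 * 3.726087
Width = 14.6063

14.6063


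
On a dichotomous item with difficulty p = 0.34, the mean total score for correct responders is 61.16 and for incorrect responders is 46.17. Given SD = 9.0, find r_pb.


q = 1 - p = 0.66
rpb = ((M1 - M0) / SD) * sqrt(p * q)
rpb = ((61.16 - 46.17) / 9.0) * sqrt(0.34 * 0.66)
rpb = 0.789

0.789


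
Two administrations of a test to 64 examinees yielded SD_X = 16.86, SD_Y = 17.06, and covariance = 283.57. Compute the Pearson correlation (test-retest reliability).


r = cov(X,Y) / (SD_X * SD_Y)
r = 283.57 / (16.86 * 17.06)
r = 283.57 / 287.6316
r = 0.9859

0.9859


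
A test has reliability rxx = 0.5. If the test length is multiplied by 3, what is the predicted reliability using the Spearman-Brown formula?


r_new = (n * rxx) / (1 + (n-1) * rxx)
r_new = (3 * 0.5) / (1 + 2 * 0.5)
r_new = 1.5 / 2.0
r_new = 0.75

0.75


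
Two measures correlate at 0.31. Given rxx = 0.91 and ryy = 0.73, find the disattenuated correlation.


r_corrected = rxy / sqrt(rxx * ryy)
= 0.31 / sqrt(0.91 * 0.73)
= 0.31 / sqrt(0.6643)
= 0.31 / 0.815046
r_corrected = 0.3803

0.3803


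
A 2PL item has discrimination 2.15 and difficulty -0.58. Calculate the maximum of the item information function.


For 2PL, max info at theta = b = -0.58
I_max = a^2 / 4 = 2.15^2 / 4
= 4.6225 / 4
I_max = 1.1556

1.1556


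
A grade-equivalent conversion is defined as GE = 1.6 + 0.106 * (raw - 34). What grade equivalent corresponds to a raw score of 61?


raw - median = 61 - 34 = 27
slope * diff = 0.106 * 27 = 2.862
GE = 1.6 + 2.862
GE = 4.462

4.462


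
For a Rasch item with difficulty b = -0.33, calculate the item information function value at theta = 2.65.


P = 1/(1+exp(-(2.65--0.33))) = 0.9517
I = P*(1-P) = 0.9517 * 0.0483
I = 0.046

0.046


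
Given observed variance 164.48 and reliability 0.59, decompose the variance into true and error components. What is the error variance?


var_true = rxx * var_obs = 0.59 * 164.48 = 97.0432
var_error = var_obs - var_true
var_error = 164.48 - 97.0432
var_error = 67.4368

67.4368


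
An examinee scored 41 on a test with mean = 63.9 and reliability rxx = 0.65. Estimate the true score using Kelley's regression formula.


T_est = rxx * X + (1 - rxx) * mean
T_est = 0.65 * 41 + 0.35 * 63.9
T_est = 26.65 + 22.365
T_est = 49.015

49.015


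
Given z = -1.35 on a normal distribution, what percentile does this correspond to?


CDF(z) = 0.5 * (1 + erf(z/sqrt(2)))
erf(-0.9546) = -0.823
CDF = 0.0885
Percentile rank = 0.0885 * 100 = 8.85

8.85


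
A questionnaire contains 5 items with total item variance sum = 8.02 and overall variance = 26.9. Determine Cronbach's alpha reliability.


alpha = (k/(k-1)) * (1 - sum(si^2)/s_total^2)
= (5/4) * (1 - 8.02/26.9)
alpha = 0.8773

0.8773


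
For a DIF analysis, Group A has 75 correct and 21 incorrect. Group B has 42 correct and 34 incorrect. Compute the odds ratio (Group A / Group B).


Odds_A = 75/21 = 3.5714
Odds_B = 42/34 = 1.2353
OR = Odds_A / Odds_B = 3.5714 / 1.2353
Exactly, OR = (75 * 34) / (21 * 42) = 2550 / 882
OR = 2.8912

2.8912


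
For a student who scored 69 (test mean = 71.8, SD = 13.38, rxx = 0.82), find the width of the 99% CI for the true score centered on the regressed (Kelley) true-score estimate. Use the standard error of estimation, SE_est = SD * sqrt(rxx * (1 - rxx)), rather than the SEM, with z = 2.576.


True score estimate = 0.82*69 + 0.18*71.8 = 69.504
SE_est = SD * sqrt(rxx * (1 - rxx)) = 13.38 * sqrt(0.82 * 0.18) = 13.38 * sqrt(0.1476) = 5.140428
CI = T_est +/- z * SE_est, so width = 2 * z * SE_est = 2 * 2.576 * 5.140428
Width = 26.4835

26.4835


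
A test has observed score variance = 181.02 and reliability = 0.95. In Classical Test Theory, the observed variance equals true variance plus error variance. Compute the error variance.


var_true = rxx * var_obs = 0.95 * 181.02 = 171.969
var_error = var_obs - var_true
var_error = 181.02 - 171.969
var_error = 9.051

9.051


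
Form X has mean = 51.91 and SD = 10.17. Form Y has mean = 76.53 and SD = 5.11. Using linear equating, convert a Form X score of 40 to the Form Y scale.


slope = SD_Y / SD_X = 5.11 / 10.17 ~ 0.5025
intercept = mean_Y - slope * mean_X = 76.53 - (5.11 / 10.17) * 51.91 ~ 50.4474
Y = slope * X + intercept. To avoid rounding drift from the rounded slope/intercept, evaluate the equivalent form Y = mean_Y + SD_Y * (X - mean_X) / SD_X at full precision:
Y = 76.53 + 5.11 * (40 - 51.91) / 10.17
Y = 76.53 - 5.11 * 11.91 / 10.17
Y = 76.53 - 60.8601 / 10.17
Y = 76.53 - 5.9843
Y = 70.5457

70.5457


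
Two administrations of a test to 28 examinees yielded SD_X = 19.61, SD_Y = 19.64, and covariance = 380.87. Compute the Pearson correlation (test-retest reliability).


r = cov(X,Y) / (SD_X * SD_Y)
r = 380.87 / (19.61 * 19.64)
r = 380.87 / 385.1404
r = 0.9889

0.9889


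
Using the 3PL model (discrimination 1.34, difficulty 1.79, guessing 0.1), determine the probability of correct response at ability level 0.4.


logit = 1.34*(0.4 - 1.79) = -1.8626
P* = 1/(1 + exp(--1.8626)) = 0.1344
P = 0.1 + (1 - 0.1) * 0.1344
P = 0.221

0.221


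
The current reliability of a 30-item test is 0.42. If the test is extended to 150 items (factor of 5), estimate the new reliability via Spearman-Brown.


r_new = (n * rxx) / (1 + (n-1) * rxx)
r_new = (5 * 0.42) / (1 + 4 * 0.42)
r_new = 2.1 / 2.68
r_new = 0.7836

0.7836


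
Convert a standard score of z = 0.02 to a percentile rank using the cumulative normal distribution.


CDF(z) = 0.5 * (1 + erf(z/sqrt(2)))
erf(0.0141) = 0.016
CDF = 0.508
Percentile rank = 0.508 * 100 = 50.8

50.8


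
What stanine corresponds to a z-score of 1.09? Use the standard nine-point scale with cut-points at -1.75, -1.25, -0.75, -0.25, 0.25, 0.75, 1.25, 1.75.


Stanine boundaries: [-1.75, -1.25, -0.75, -0.25, 0.25, 0.75, 1.25, 1.75]
z = 1.09
Check each boundary:
  z >= -1.75 -> could be stanine 2
  z >= -1.25 -> could be stanine 3
  z >= -0.75 -> could be stanine 4
  z >= -0.25 -> could be stanine 5
  z >= 0.25 -> could be stanine 6
  z >= 0.75 -> could be stanine 7
  z < 1.25
  z < 1.75
Highest qualifying boundary gives stanine = 7

7


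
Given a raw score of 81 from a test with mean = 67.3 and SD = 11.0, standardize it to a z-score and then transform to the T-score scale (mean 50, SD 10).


z = (X - mean) / SD = (81 - 67.3) / 11.0
z = 13.7 / 11.0
z = 1.2455
T-score = T = 50 + 10z
Carry z at full precision (z = 13.7 / 11.0) into the conversion:
T-score = 50 + 10 * (13.7 / 11.0) = 50 + 137 / 11.0
T-score = 50 + 12.4545
T-score = 62.4545

62.4545


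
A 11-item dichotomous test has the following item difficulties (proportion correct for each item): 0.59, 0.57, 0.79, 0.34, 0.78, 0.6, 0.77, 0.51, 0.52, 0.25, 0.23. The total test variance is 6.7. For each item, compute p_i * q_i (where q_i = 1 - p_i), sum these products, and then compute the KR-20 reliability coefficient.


For each item, compute p_i * q_i:
  Item 1: 0.59 * 0.41 = 0.2419
  Item 2: 0.57 * 0.43 = 0.2451
  Item 3: 0.79 * 0.21 = 0.1659
  Item 4: 0.34 * 0.66 = 0.2244
  Item 5: 0.78 * 0.22 = 0.1716
  Item 6: 0.6 * 0.4 = 0.24
  Item 7: 0.77 * 0.23 = 0.1771
  Item 8: 0.51 * 0.49 = 0.2499
  Item 9: 0.52 * 0.48 = 0.2496
  Item 10: 0.25 * 0.75 = 0.1875
  Item 11: 0.23 * 0.77 = 0.1771
Sum(p_i * q_i) = 0.2419 + 0.2451 + 0.1659 + 0.2244 + 0.1716 + 0.24 + 0.1771 + 0.2499 + 0.2496 + 0.1875 + 0.1771 = 2.3301
KR-20 = (k/(k-1)) * (1 - Sum(p_i*q_i) / Var_total)
= (11/10) * (1 - 2.3301/6.7)
= 1.1 * 0.6522
KR-20 = 0.7174

0.7174


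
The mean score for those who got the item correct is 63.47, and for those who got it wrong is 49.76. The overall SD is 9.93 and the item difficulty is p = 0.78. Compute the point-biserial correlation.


q = 1 - p = 0.22
rpb = ((M1 - M0) / SD) * sqrt(p * q)
rpb = ((63.47 - 49.76) / 9.93) * sqrt(0.78 * 0.22)
rpb = 0.5719

0.5719


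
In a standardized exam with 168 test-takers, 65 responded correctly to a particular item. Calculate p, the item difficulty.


Item difficulty p = number correct / total examinees
p = 65 / 168
p = 0.3869

0.3869


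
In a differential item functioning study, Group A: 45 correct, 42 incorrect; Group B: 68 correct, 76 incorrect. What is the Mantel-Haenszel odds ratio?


Odds_A = 45/42 = 1.0714
Odds_B = 68/76 = 0.8947
OR = Odds_A / Odds_B = 1.0714 / 0.8947
Exactly, OR = (45 * 76) / (42 * 68) = 3420 / 2856
OR = 1.1975

1.1975


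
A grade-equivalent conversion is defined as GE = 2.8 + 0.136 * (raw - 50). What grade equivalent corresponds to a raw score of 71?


raw - median = 71 - 50 = 21
slope * diff = 0.136 * 21 = 2.856
GE = 2.8 + 2.856
GE = 5.656

5.656


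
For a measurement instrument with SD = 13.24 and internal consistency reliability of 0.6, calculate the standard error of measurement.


SEM = SD * sqrt(1 - rxx)
SEM = 13.24 * sqrt(1 - 0.6)
SEM = 13.24 * sqrt(0.4) = 13.24 * 0.632456
SEM = 8.3737

8.3737


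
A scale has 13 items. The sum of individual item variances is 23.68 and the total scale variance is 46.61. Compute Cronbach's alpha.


alpha = (k/(k-1)) * (1 - sum(si^2)/s_total^2)
= (13/12) * (1 - 23.68/46.61)
alpha = 0.533

0.533


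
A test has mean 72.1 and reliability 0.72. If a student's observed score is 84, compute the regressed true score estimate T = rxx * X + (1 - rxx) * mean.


T_est = rxx * X + (1 - rxx) * mean
T_est = 0.72 * 84 + 0.28 * 72.1
T_est = 60.48 + 20.188
T_est = 80.668

80.668


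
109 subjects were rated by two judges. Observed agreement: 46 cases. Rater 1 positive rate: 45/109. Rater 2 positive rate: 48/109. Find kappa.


P_o = 46/109 = 0.422018
P_e = (45*48 + 64*61) / 11881 = 0.510395
kappa = (P_o - P_e) / (1 - P_e)
kappa = (0.422018 - 0.510395) / (1 - 0.510395)
kappa = -0.1805

-0.1805


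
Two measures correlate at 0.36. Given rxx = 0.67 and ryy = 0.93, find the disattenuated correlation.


r_corrected = rxy / sqrt(rxx * ryy)
= 0.36 / sqrt(0.67 * 0.93)
= 0.36 / sqrt(0.6231)
= 0.36 / 0.789367
r_corrected = 0.4561

0.4561


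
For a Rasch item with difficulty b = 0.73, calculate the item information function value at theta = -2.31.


P = 1/(1+exp(-(-2.31-0.73))) = 0.0457
I = P*(1-P) = 0.0457 * 0.9543
I = 0.0436

0.0436


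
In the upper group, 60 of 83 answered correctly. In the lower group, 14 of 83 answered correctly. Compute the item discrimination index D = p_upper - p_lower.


p_upper = 60/83 = 0.7229
p_lower = 14/83 = 0.1687
D = 0.7229 - 0.1687 = 0.5542

0.5542


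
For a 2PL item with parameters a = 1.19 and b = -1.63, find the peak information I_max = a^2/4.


For 2PL, max info at theta = b = -1.63
I_max = a^2 / 4 = 1.19^2 / 4
= 1.4161 / 4
I_max = 0.354

0.354


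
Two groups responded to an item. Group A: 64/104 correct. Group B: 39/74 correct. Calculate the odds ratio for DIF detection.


Odds_A = 64/40 = 1.6
Odds_B = 39/35 = 1.1143
OR = Odds_A / Odds_B = 1.6 / 1.1143
Exactly, OR = (64 * 35) / (40 * 39) = 2240 / 1560
OR = 1.4359

1.4359


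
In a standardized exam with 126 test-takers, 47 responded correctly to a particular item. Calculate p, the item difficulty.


Item difficulty p = number correct / total examinees
p = 47 / 126
p = 0.373

0.373


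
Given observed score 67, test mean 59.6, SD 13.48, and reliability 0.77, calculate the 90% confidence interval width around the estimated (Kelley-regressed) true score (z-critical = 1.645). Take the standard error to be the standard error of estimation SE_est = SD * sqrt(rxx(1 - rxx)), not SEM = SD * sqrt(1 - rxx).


True score estimate = 0.77*67 + 0.23*59.6 = 65.298
SE_est = SD * sqrt(rxx * (1 - rxx)) = 13.48 * sqrt(0.77 * 0.23) = 13.48 * sqrt(0.1771) = 5.672822
CI = T_est +/- z * SE_est, so width = 2 * z * SE_est = 2 * 1.645 * 5.672822
Width = 18.6636

18.6636


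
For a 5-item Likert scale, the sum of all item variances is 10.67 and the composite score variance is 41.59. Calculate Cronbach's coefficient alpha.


alpha = (k/(k-1)) * (1 - sum(si^2)/s_total^2)
= (5/4) * (1 - 10.67/41.59)
alpha = 0.9293

0.9293


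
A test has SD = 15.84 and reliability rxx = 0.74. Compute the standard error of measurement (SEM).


SEM = SD * sqrt(1 - rxx)
SEM = 15.84 * sqrt(1 - 0.74)
SEM = 15.84 * sqrt(0.26) = 15.84 * 0.509902
SEM = 8.0768

8.0768


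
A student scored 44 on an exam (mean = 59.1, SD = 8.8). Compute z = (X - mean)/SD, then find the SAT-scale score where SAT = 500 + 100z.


z = (X - mean) / SD = (44 - 59.1) / 8.8
z = -15.1 / 8.8
z = -1.7159
SAT-scale = SAT = 500 + 100z
Carry z at full precision (z = -15.1 / 8.8) into the conversion:
SAT-scale = 500 + 100 * (-15.1 / 8.8) = 500 + -1510 / 8.8
SAT-scale = 500 + -171.5909
SAT-scale = 328.4091

328.4091


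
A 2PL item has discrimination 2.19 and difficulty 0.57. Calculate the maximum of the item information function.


For 2PL, max info at theta = b = 0.57
I_max = a^2 / 4 = 2.19^2 / 4
= 4.7961 / 4
I_max = 1.199

1.199


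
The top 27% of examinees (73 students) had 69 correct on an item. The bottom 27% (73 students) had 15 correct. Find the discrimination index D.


p_upper = 69/73 = 0.9452
p_lower = 15/73 = 0.2055
D = 0.9452 - 0.2055 = 0.7397

0.7397


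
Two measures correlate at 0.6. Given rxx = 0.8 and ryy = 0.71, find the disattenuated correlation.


r_corrected = rxy / sqrt(rxx * ryy)
= 0.6 / sqrt(0.8 * 0.71)
= 0.6 / sqrt(0.568)
= 0.6 / 0.753658
r_corrected = 0.7961

0.7961


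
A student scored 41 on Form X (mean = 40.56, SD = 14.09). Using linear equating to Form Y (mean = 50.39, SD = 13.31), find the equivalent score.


slope = SD_Y / SD_X = 13.31 / 14.09 ~ 0.9446
intercept = mean_Y - slope * mean_X = 50.39 - (13.31 / 14.09) * 40.56 ~ 12.0753
Y = slope * X + intercept. To avoid rounding drift from the rounded slope/intercept, evaluate the equivalent form Y = mean_Y + SD_Y * (X - mean_X) / SD_X at full precision:
Y = 50.39 + 13.31 * (41 - 40.56) / 14.09
Y = 50.39 + 13.31 * 0.44 / 14.09
Y = 50.39 + 5.8564 / 14.09
Y = 50.39 + 0.4156
Y = 50.8056

50.8056


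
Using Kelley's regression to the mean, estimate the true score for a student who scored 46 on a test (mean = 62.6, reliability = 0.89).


T_est = rxx * X + (1 - rxx) * mean
T_est = 0.89 * 46 + 0.11 * 62.6
T_est = 40.94 + 6.886
T_est = 47.826

47.826


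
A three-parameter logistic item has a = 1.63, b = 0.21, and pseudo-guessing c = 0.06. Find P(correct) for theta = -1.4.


logit = 1.63*(-1.4 - 0.21) = -2.6243
P* = 1/(1 + exp(--2.6243)) = 0.0676
P = 0.06 + (1 - 0.06) * 0.0676
P = 0.1235

0.1235


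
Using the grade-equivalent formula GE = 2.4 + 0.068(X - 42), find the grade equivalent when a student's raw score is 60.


raw - median = 60 - 42 = 18
slope * diff = 0.068 * 18 = 1.224
GE = 2.4 + 1.224
GE = 3.624

3.624


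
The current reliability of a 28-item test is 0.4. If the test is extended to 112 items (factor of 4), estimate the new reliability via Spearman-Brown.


r_new = (n * rxx) / (1 + (n-1) * rxx)
r_new = (4 * 0.4) / (1 + 3 * 0.4)
r_new = 1.6 / 2.2
r_new = 0.7273

0.7273


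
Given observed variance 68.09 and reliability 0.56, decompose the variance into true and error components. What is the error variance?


var_true = rxx * var_obs = 0.56 * 68.09 = 38.1304
var_error = var_obs - var_true
var_error = 68.09 - 38.1304
var_error = 29.9596

29.9596


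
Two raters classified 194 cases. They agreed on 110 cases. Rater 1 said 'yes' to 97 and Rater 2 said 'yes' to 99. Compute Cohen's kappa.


P_o = 110/194 = 0.56701
P_e = (97*99 + 97*95) / 37636 = 0.5
kappa = (P_o - P_e) / (1 - P_e)
kappa = (0.56701 - 0.5) / (1 - 0.5)
kappa = 0.134

0.134


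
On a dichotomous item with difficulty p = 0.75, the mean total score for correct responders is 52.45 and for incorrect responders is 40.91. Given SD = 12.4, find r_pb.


q = 1 - p = 0.25
rpb = ((M1 - M0) / SD) * sqrt(p * q)
rpb = ((52.45 - 40.91) / 12.4) * sqrt(0.75 * 0.25)
rpb = 0.403

0.403


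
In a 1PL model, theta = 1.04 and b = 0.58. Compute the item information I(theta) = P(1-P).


P = 1/(1+exp(-(1.04-0.58))) = 0.613
I = P*(1-P) = 0.613 * 0.387
I = 0.2372

0.2372


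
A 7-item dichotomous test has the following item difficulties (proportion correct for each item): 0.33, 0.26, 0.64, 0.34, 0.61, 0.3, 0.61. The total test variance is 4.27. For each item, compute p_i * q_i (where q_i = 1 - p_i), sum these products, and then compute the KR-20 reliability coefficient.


For each item, compute p_i * q_i:
  Item 1: 0.33 * 0.67 = 0.2211
  Item 2: 0.26 * 0.74 = 0.1924
  Item 3: 0.64 * 0.36 = 0.2304
  Item 4: 0.34 * 0.66 = 0.2244
  Item 5: 0.61 * 0.39 = 0.2379
  Item 6: 0.3 * 0.7 = 0.21
  Item 7: 0.61 * 0.39 = 0.2379
Sum(p_i * q_i) = 0.2211 + 0.1924 + 0.2304 + 0.2244 + 0.2379 + 0.21 + 0.2379 = 1.5541
KR-20 = (k/(k-1)) * (1 - Sum(p_i*q_i) / Var_total)
= (7/6) * (1 - 1.5541/4.27)
= 1.1667 * 0.636
KR-20 = 0.742

0.742


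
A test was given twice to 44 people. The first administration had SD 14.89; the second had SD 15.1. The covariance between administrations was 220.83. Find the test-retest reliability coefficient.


r = cov(X,Y) / (SD_X * SD_Y)
r = 220.83 / (14.89 * 15.1)
r = 220.83 / 224.839
r = 0.9822

0.9822


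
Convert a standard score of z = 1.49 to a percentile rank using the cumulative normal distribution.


CDF(z) = 0.5 * (1 + erf(z/sqrt(2)))
erf(1.0536) = 0.8638
CDF = 0.9319
Percentile rank = 0.9319 * 100 = 93.19

93.19


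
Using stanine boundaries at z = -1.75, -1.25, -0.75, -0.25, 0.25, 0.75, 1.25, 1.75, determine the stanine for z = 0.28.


Stanine boundaries: [-1.75, -1.25, -0.75, -0.25, 0.25, 0.75, 1.25, 1.75]
z = 0.28
Check each boundary:
  z >= -1.75 -> could be stanine 2
  z >= -1.25 -> could be stanine 3
  z >= -0.75 -> could be stanine 4
  z >= -0.25 -> could be stanine 5
  z >= 0.25 -> could be stanine 6
  z < 0.75
  z < 1.25
  z < 1.75
Highest qualifying boundary gives stanine = 6

6


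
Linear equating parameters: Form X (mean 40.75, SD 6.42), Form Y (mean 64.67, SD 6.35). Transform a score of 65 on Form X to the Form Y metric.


slope = SD_Y / SD_X = 6.35 / 6.42 ~ 0.9891
intercept = mean_Y - slope * mean_X = 64.67 - (6.35 / 6.42) * 40.75 ~ 24.3643
Y = slope * X + intercept. To avoid rounding drift from the rounded slope/intercept, evaluate the equivalent form Y = mean_Y + SD_Y * (X - mean_X) / SD_X at full precision:
Y = 64.67 + 6.35 * (65 - 40.75) / 6.42
Y = 64.67 + 6.35 * 24.25 / 6.42
Y = 64.67 + 153.9875 / 6.42
Y = 64.67 + 23.9856
Y = 88.6556

88.6556


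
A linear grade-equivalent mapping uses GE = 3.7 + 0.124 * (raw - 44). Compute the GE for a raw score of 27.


raw - median = 27 - 44 = -17
slope * diff = 0.124 * -17 = -2.108
GE = 3.7 + -2.108
GE = 1.592

1.592


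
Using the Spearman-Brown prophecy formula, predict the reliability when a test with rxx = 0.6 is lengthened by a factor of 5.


r_new = (n * rxx) / (1 + (n-1) * rxx)
r_new = (5 * 0.6) / (1 + 4 * 0.6)
r_new = 3.0 / 3.4
r_new = 0.8824

0.8824


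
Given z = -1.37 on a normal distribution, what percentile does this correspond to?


CDF(z) = 0.5 * (1 + erf(z/sqrt(2)))
erf(-0.9687) = -0.8293
CDF = 0.0853
Percentile rank = 0.0853 * 100 = 8.53

8.53


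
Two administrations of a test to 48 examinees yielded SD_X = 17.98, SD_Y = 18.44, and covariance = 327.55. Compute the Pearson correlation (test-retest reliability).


r = cov(X,Y) / (SD_X * SD_Y)
r = 327.55 / (17.98 * 18.44)
r = 327.55 / 331.5512
r = 0.9879

0.9879


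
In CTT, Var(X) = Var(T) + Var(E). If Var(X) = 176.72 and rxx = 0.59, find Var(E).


var_true = rxx * var_obs = 0.59 * 176.72 = 104.2648
var_error = var_obs - var_true
var_error = 176.72 - 104.2648
var_error = 72.4552

72.4552


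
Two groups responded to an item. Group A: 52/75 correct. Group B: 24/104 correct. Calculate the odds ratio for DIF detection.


Odds_A = 52/23 = 2.2609
Odds_B = 24/80 = 0.3
OR = Odds_A / Odds_B = 2.2609 / 0.3
Exactly, OR = (52 * 80) / (23 * 24) = 4160 / 552
OR = 7.5362

7.5362


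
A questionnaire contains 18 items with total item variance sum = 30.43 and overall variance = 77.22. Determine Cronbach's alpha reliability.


alpha = (k/(k-1)) * (1 - sum(si^2)/s_total^2)
= (18/17) * (1 - 30.43/77.22)
alpha = 0.6416

0.6416


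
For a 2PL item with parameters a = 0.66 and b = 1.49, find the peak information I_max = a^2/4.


For 2PL, max info at theta = b = 1.49
I_max = a^2 / 4 = 0.66^2 / 4
= 0.4356 / 4
I_max = 0.1089

0.1089


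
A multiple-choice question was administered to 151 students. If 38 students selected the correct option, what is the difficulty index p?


Item difficulty p = number correct / total examinees
p = 38 / 151
p = 0.2517

0.2517


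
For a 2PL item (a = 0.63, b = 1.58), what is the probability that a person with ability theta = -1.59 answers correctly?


a*(theta - b) = 0.63 * (-1.59 - 1.58) = -1.9971
exp(--1.9971) = 7.3677
P = 1 / (1 + 7.3677)
P = 0.1195

0.1195


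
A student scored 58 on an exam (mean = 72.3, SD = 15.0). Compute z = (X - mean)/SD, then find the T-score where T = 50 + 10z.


z = (X - mean) / SD = (58 - 72.3) / 15.0
z = -14.3 / 15.0
z = -0.9533
T-score = T = 50 + 10z
Carry z at full precision (z = -14.3 / 15.0) into the conversion:
T-score = 50 + 10 * (-14.3 / 15.0) = 50 + -143 / 15.0
T-score = 50 + -9.5333
T-score = 40.4667

40.4667


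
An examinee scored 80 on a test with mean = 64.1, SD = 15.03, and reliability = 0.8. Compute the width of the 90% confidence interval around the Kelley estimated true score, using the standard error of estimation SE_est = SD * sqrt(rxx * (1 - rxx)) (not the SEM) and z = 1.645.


True score estimate = 0.8*80 + 0.2*64.1 = 76.82
SE_est = SD * sqrt(rxx * (1 - rxx)) = 15.03 * sqrt(0.8 * 0.2) = 15.03 * sqrt(0.16) = 6.012
CI = T_est +/- z * SE_est, so width = 2 * z * SE_est = 2 * 1.645 * 6.012
Width = 19.7795

19.7795


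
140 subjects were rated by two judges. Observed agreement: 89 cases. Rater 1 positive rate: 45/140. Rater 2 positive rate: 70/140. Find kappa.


P_o = 89/140 = 0.635714
P_e = (45*70 + 95*70) / 19600 = 0.5
kappa = (P_o - P_e) / (1 - P_e)
kappa = (0.635714 - 0.5) / (1 - 0.5)
kappa = 0.2714

0.2714


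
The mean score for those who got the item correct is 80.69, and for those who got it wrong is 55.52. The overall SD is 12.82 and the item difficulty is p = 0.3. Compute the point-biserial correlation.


q = 1 - p = 0.7
rpb = ((M1 - M0) / SD) * sqrt(p * q)
rpb = ((80.69 - 55.52) / 12.82) * sqrt(0.3 * 0.7)
rpb = 0.8997

0.8997


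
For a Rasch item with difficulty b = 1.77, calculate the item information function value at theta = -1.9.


P = 1/(1+exp(-(-1.9-1.77))) = 0.0248
I = P*(1-P) = 0.0248 * 0.9752
I = 0.0242

0.0242


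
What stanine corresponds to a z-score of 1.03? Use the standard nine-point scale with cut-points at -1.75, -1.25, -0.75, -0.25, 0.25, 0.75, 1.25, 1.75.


Stanine boundaries: [-1.75, -1.25, -0.75, -0.25, 0.25, 0.75, 1.25, 1.75]
z = 1.03
Check each boundary:
  z >= -1.75 -> could be stanine 2
  z >= -1.25 -> could be stanine 3
  z >= -0.75 -> could be stanine 4
  z >= -0.25 -> could be stanine 5
  z >= 0.25 -> could be stanine 6
  z >= 0.75 -> could be stanine 7
  z < 1.25
  z < 1.75
Highest qualifying boundary gives stanine = 7

7


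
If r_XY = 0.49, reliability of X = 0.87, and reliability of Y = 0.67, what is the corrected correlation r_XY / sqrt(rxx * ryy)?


r_corrected = rxy / sqrt(rxx * ryy)
= 0.49 / sqrt(0.87 * 0.67)
= 0.49 / sqrt(0.5829)
= 0.49 / 0.763479
r_corrected = 0.6418

0.6418


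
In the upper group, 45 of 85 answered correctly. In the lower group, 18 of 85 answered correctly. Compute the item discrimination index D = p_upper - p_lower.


p_upper = 45/85 = 0.5294
p_lower = 18/85 = 0.2118
D = 0.5294 - 0.2118 = 0.3176

0.3176


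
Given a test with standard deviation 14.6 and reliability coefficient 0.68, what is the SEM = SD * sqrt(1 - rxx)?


SEM = SD * sqrt(1 - rxx)
SEM = 14.6 * sqrt(1 - 0.68)
SEM = 14.6 * sqrt(0.32) = 14.6 * 0.565685
SEM = 8.259

8.259


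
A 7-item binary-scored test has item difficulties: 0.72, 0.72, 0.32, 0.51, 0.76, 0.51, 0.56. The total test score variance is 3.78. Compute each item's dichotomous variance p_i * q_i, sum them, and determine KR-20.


For each item, compute p_i * q_i:
  Item 1: 0.72 * 0.28 = 0.2016
  Item 2: 0.72 * 0.28 = 0.2016
  Item 3: 0.32 * 0.68 = 0.2176
  Item 4: 0.51 * 0.49 = 0.2499
  Item 5: 0.76 * 0.24 = 0.1824
  Item 6: 0.51 * 0.49 = 0.2499
  Item 7: 0.56 * 0.44 = 0.2464
Sum(p_i * q_i) = 0.2016 + 0.2016 + 0.2176 + 0.2499 + 0.1824 + 0.2499 + 0.2464 = 1.5494
KR-20 = (k/(k-1)) * (1 - Sum(p_i*q_i) / Var_total)
= (7/6) * (1 - 1.5494/3.78)
= 1.1667 * 0.5901
KR-20 = 0.6885

0.6885


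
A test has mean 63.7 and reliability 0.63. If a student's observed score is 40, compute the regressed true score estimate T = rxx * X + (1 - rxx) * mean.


T_est = rxx * X + (1 - rxx) * mean
T_est = 0.63 * 40 + 0.37 * 63.7
T_est = 25.2 + 23.569
T_est = 48.769

48.769
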